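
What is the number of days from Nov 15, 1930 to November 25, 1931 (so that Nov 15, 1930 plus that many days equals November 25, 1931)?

375

Nov 15, 1930 → Dec 15, 1930: 30 days (November has 30).
Dec 15, 1930 → Jan 15, 1931: 31 days (December has 31).
Jan 15, 1931 → Feb 15, 1931: 31 days (January has 31).
Feb 15, 1931 → Mar 15, 1931: 28 days (February has 28).
Mar 15, 1931 → Apr 15, 1931: 31 days (March has 31).
Apr 15, 1931 → May 15, 1931: 30 days (April has 30).
May 15, 1931 → Jun 15, 1931: 31 days (May has 31).
Jun 15, 1931 → Jul 15, 1931: 30 days (June has 30).
Jul 15, 1931 → Aug 15, 1931: 31 days (July has 31).
Aug 15, 1931 → Sep 15, 1931: 31 days (August has 31).
Sep 15, 1931 → Oct 15, 1931: 30 days (September has 30).
Oct 15, 1931 → Nov 15, 1931: 31 days (October has 31).
Nov 15, 1931 → Nov 25, 1931: 10 days.
Total: 375 days.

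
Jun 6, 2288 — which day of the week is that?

Wednesday

Doomsday rule: the anchor day for the 2200s is Friday. For year 88: 88÷12 = 7 r 4, and 4÷4 = 1, so 7+4+1 = 12.
Friday + 12 ≡ Wednesday — that's 2288's doomsday.
In June the doomsday date is Jun 6.
Jun 6 is the doomsday itself: Wednesday.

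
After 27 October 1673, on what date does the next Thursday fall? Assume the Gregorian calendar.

November 2, 1673

Oct 27, 1673 is a Friday.
From Friday to the next Thursday is 6 days.
Oct 27, 1673 + 6 = Nov 2, 1673.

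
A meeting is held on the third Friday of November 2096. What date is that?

November 16, 2096

November 1, 2096 is a Thursday.
The first Friday is therefore November 2 (1 days later).
The third Friday is 2 + 2×7 = November 16.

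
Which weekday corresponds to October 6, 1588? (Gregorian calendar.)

Thursday

Doomsday rule: the anchor day for the 1500s is Wednesday. For year 88: 88÷12 = 7 r 4, and 4÷4 = 1, so 7+4+1 = 12.
Wednesday + 12 ≡ Monday — that's 1588's doomsday.
In October the doomsday date is Oct 10.
Oct 6 is 4 days before Oct 10; 4 mod 7 = 4, so Monday − 4 = Thursday.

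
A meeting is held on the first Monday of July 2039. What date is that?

July 1, 2039 is a Friday.
The first Monday is therefore July 4 (3 days later).

July 4, 2039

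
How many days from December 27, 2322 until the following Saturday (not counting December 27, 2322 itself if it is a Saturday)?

3

Dec 27, 2322 is a Wednesday.
From Wednesday to the next Saturday is 3 days.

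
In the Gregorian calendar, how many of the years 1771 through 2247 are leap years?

Multiples of 4 in [1771,2247]: 119.
Of those, multiples of 100: 5 (not leap unless ÷400).
Multiples of 400: 1.
Leap years = 119 − 5 + 1 = 115.

115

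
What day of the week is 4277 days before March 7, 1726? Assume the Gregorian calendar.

Thursday

First find the weekday of Mar 7, 1726. Doomsday rule: the anchor day for the 1700s is Sunday. For year 26: 26÷12 = 2 r 2, and 2÷4 = 0, so 2+2+0 = 4.
Sunday + 4 ≡ Thursday — that's 1726's doomsday.
In March the doomsday date is Mar 14.
Mar 7 is 7 days before Mar 14; 7 mod 7 = 0, so Thursday − 0 = Thursday.
4277 mod 7 = 0, so 4277 days before a Thursday is Thursday − 0 = Thursday.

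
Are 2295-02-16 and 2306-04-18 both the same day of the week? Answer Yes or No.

From Feb 16, 2295 to Apr 18, 2306 is 4078 days.
4078 mod 7 = 4, so they are different weekdays.
(Feb 16, 2295 is a Saturday; Apr 18, 2306 is a Wednesday.)

No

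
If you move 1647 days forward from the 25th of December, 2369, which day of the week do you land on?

First find the weekday of Dec 25, 2369. Doomsday rule: the anchor day for the 2300s is Wednesday. For year 69: 69÷12 = 5 r 9, and 9÷4 = 2, so 5+9+2 = 16.
Wednesday + 16 ≡ Friday — that's 2369's doomsday.
In December the doomsday date is Dec 12.
Dec 25 is 13 days after Dec 12; 13 mod 7 = 6, so Friday + 6 = Thursday.
1647 mod 7 = 2, so 1647 days after a Thursday is Thursday + 2 = Saturday.

Saturday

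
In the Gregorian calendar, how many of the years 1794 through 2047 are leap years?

Multiples of 4 in [1794,2047]: 63.
Of those, multiples of 100: 3 (not leap unless ÷400).
Multiples of 400: 1.
Leap years = 63 − 3 + 1 = 61.

61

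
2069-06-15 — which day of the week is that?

January 1, 2069 is a Tuesday.
Jan 1, 2069 → Feb 1, 2069: 31 days (January has 31).
Feb 1, 2069 → Mar 1, 2069: 28 days (February has 28).
Mar 1, 2069 → Apr 1, 2069: 31 days (March has 31).
Apr 1, 2069 → May 1, 2069: 30 days (April has 30).
May 1, 2069 → Jun 1, 2069: 31 days (May has 31).
Jun 1, 2069 → Jun 15, 2069: 14 days.
Total: 165 days.
165 mod 7 = 4, so Tuesday + 4 = Saturday.

Saturday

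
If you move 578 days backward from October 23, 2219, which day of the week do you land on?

Tuesday

Oct 23, 2219 is a Saturday.
578 mod 7 = 4, so 578 days before a Saturday is Saturday − 4 = Tuesday.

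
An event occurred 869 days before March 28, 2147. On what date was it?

November 9, 2144

−365 (one year) → Mar 28, 2146 (504 left).
−365 (one year) → Mar 28, 2145 (139 left).
−28 → Feb 28, 2145 (end of Feb, 28 days; 111 left).
−28 → Jan 31, 2145 (end of Jan, 31 days; 83 left).
−31 → Dec 31, 2144 (end of Dec, 31 days; 52 left).
−31 → Nov 30, 2144 (end of Nov, 30 days; 21 left).
−21 → Nov 9, 2144.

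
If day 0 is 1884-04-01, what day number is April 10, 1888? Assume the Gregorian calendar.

Apr 1, 1884 → Apr 1, 1885: 365 days.
Apr 1, 1885 → Apr 1, 1886: 365 days.
Apr 1, 1886 → Apr 1, 1887: 365 days.
Apr 1, 1887 → May 1, 1887: 30 days (April has 30).
May 1, 1887 → Jun 1, 1887: 31 days (May has 31).
Jun 1, 1887 → Jul 1, 1887: 30 days (June has 30).
Jul 1, 1887 → Aug 1, 1887: 31 days (July has 31).
Aug 1, 1887 → Sep 1, 1887: 31 days (August has 31).
Sep 1, 1887 → Oct 1, 1887: 30 days (September has 30).
Oct 1, 1887 → Nov 1, 1887: 31 days (October has 31).
Nov 1, 1887 → Dec 1, 1887: 30 days (November has 30).
Dec 1, 1887 → Jan 1, 1888: 31 days (December has 31).
Jan 1, 1888 → Feb 1, 1888: 31 days (January has 31).
Feb 1, 1888 → Mar 1, 1888: 29 days (February has 29).
Mar 1, 1888 → Apr 1, 1888: 31 days (March has 31).
Apr 1, 1888 → Apr 10, 1888: 9 days.
Total: 1470 days.

1470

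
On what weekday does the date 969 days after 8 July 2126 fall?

Thursday

Jul 8, 2126 is a Monday.
969 mod 7 = 3, so 969 days after a Monday is Monday + 3 = Thursday.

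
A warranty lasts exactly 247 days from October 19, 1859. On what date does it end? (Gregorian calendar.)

June 22, 1860

Oct has 31 days: +13 → Nov 1, 1859 (234 left).
Nov has 30 days: +30 → Dec 1, 1859 (204 left).
Dec has 31 days: +31 → Jan 1, 1860 (173 left).
Jan has 31 days: +31 → Feb 1, 1860 (142 left).
Feb has 29 days: +29 → Mar 1, 1860 (113 left).
Mar has 31 days: +31 → Apr 1, 1860 (82 left).
Apr has 30 days: +30 → May 1, 1860 (52 left).
May has 31 days: +31 → Jun 1, 1860 (21 left).
+21 → Jun 22, 1860.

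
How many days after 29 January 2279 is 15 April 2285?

Jan 29, 2279 → Jan 29, 2280: 365 days.
Jan 29, 2280 → Jan 29, 2281: 366 days (Feb 29, 2280 is in that span).
Jan 29, 2281 → Jan 29, 2282: 365 days.
Jan 29, 2282 → Jan 29, 2283: 365 days.
Jan 29, 2283 → Jan 29, 2284: 365 days.
Jan 29, 2284 → Jan 29, 2285: 366 days (Feb 29, 2284 is in that span).
Jan 29, 2285 → Feb 28, 2285: 30 days (January has 31).
Feb 28, 2285 → Mar 28, 2285: 28 days (February has 28).
Mar 28, 2285 → Apr 15, 2285: 18 days.
Total: 2268 days.

2268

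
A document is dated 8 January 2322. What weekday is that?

Sunday

Doomsday rule: the anchor day for the 2300s is Wednesday. For year 22: 22÷12 = 1 r 10, and 10÷4 = 2, so 1+10+2 = 13.
Wednesday + 13 ≡ Tuesday — that's 2322's doomsday.
In January the doomsday date is Jan 3 (2322 is not a leap year).
Jan 8 is 5 days after Jan 3; 5 mod 7 = 5, so Tuesday + 5 = Sunday.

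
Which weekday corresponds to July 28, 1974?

Sunday

January 1, 1974 is a Tuesday.
Jan 1, 1974 → Feb 1, 1974: 31 days (January has 31).
Feb 1, 1974 → Mar 1, 1974: 28 days (February has 28).
Mar 1, 1974 → Apr 1, 1974: 31 days (March has 31).
Apr 1, 1974 → May 1, 1974: 30 days (April has 30).
May 1, 1974 → Jun 1, 1974: 31 days (May has 31).
Jun 1, 1974 → Jul 1, 1974: 30 days (June has 30).
Jul 1, 1974 → Jul 28, 1974: 27 days.
Total: 208 days.
208 mod 7 = 5, so Tuesday + 5 = Sunday.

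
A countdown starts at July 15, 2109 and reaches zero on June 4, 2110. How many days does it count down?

324

Jul 15, 2109 → Aug 15, 2109: 31 days (July has 31).
Aug 15, 2109 → Sep 15, 2109: 31 days (August has 31).
Sep 15, 2109 → Oct 15, 2109: 30 days (September has 30).
Oct 15, 2109 → Nov 15, 2109: 31 days (October has 31).
Nov 15, 2109 → Dec 15, 2109: 30 days (November has 30).
Dec 15, 2109 → Jan 15, 2110: 31 days (December has 31).
Jan 15, 2110 → Feb 15, 2110: 31 days (January has 31).
Feb 15, 2110 → Mar 15, 2110: 28 days (February has 28).
Mar 15, 2110 → Apr 15, 2110: 31 days (March has 31).
Apr 15, 2110 → May 15, 2110: 30 days (April has 30).
May 15, 2110 → Jun 4, 2110: 20 days.
Total: 324 days.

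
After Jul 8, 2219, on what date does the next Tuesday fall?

Jul 8, 2219 is a Thursday.
From Thursday to the next Tuesday is 5 days.
Jul 8, 2219 + 5 = Jul 13, 2219.

July 13, 2219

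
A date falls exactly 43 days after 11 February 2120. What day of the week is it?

Feb 11, 2120 is a Sunday.
43 mod 7 = 1, so 43 days after a Sunday is Sunday + 1 = Monday.

Monday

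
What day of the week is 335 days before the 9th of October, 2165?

First find the weekday of Oct 9, 2165. Doomsday rule: the anchor day for the 2100s is Sunday. For year 65: 65÷12 = 5 r 5, and 5÷4 = 1, so 5+5+1 = 11.
Sunday + 11 ≡ Thursday — that's 2165's doomsday.
In October the doomsday date is Oct 10.
Oct 9 is 1 day before Oct 10; 1 mod 7 = 1, so Thursday − 1 = Wednesday.
335 mod 7 = 6, so 335 days before a Wednesday is Wednesday − 6 = Thursday.

Thursday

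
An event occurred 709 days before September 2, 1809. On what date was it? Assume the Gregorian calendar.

−365 (one year) → Sep 2, 1808 (344 left).
−2 → Aug 31, 1808 (end of Aug, 31 days; 342 left).
−31 → Jul 31, 1808 (end of Jul, 31 days; 311 left).
−31 → Jun 30, 1808 (end of Jun, 30 days; 280 left).
−30 → May 31, 1808 (end of May, 31 days; 250 left).
−31 → Apr 30, 1808 (end of Apr, 30 days; 219 left).
−30 → Mar 31, 1808 (end of Mar, 31 days; 189 left).
−31 → Feb 29, 1808 (end of Feb, 29 days; 158 left).
−29 → Jan 31, 1808 (end of Jan, 31 days; 129 left).
−31 → Dec 31, 1807 (end of Dec, 31 days; 98 left).
−31 → Nov 30, 1807 (end of Nov, 30 days; 67 left).
−30 → Oct 31, 1807 (end of Oct, 31 days; 37 left).
−31 → Sep 30, 1807 (end of Sep, 30 days; 6 left).
−6 → Sep 24, 1807.

September 24, 1807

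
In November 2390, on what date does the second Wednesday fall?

November 1, 2390 is a Thursday.
The first Wednesday is therefore November 7 (6 days later).
The second Wednesday is 7 + 1×7 = November 14.

November 14, 2390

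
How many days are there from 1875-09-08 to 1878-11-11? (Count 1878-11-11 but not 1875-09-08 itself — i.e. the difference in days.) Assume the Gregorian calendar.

Sep 8, 1875 → Sep 8, 1876: 366 days (Feb 29, 1876 is in that span).
Sep 8, 1876 → Sep 8, 1877: 365 days.
Sep 8, 1877 → Sep 8, 1878: 365 days.
Sep 8, 1878 → Oct 8, 1878: 30 days (September has 30).
Oct 8, 1878 → Nov 8, 1878: 31 days (October has 31).
Nov 8, 1878 → Nov 11, 1878: 3 days.
Total: 1160 days.

1160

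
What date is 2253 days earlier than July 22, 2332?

−366 (one year; includes Feb 29, 2332) → Jul 22, 2331 (1887 left).
−365 (one year) → Jul 22, 2330 (1522 left).
−365 (one year) → Jul 22, 2329 (1157 left).
−365 (one year) → Jul 22, 2328 (792 left).
−366 (one year; includes Feb 29, 2328) → Jul 22, 2327 (426 left).
−365 (one year) → Jul 22, 2326 (61 left).
−22 → Jun 30, 2326 (end of Jun, 30 days; 39 left).
−30 → May 31, 2326 (end of May, 31 days; 9 left).
−9 → May 22, 2326.

May 22, 2326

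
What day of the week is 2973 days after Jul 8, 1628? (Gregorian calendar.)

Thursday

First find the weekday of Jul 8, 1628. Doomsday rule: the anchor day for the 1600s is Tuesday. For year 28: 28÷12 = 2 r 4, and 4÷4 = 1, so 2+4+1 = 7.
Tuesday + 7 ≡ Tuesday — that's 1628's doomsday.
In July the doomsday date is Jul 11.
Jul 8 is 3 days before Jul 11; 3 mod 7 = 3, so Tuesday − 3 = Saturday.
2973 mod 7 = 5, so 2973 days after a Saturday is Saturday + 5 = Thursday.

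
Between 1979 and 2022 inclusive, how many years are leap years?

Multiples of 4 in [1979,2022]: 11.
Of those, multiples of 100: 1 (not leap unless ÷400).
Multiples of 400: 1.
Leap years = 11 − 1 + 1 = 11.

11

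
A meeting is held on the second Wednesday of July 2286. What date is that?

July 14, 2286

July 1, 2286 is a Thursday.
The first Wednesday is therefore July 7 (6 days later).
The second Wednesday is 7 + 1×7 = July 14.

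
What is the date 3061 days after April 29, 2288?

+365 (one year) → Apr 29, 2289 (2696 left).
+365 (one year) → Apr 29, 2290 (2331 left).
+365 (one year) → Apr 29, 2291 (1966 left).
+366 (one year; includes Feb 29, 2292) → Apr 29, 2292 (1600 left).
+365 (one year) → Apr 29, 2293 (1235 left).
+365 (one year) → Apr 29, 2294 (870 left).
+365 (one year) → Apr 29, 2295 (505 left).
+366 (one year; includes Feb 29, 2296) → Apr 29, 2296 (139 left).
Apr has 30 days: +2 → May 1, 2296 (137 left).
May has 31 days: +31 → Jun 1, 2296 (106 left).
Jun has 30 days: +30 → Jul 1, 2296 (76 left).
Jul has 31 days: +31 → Aug 1, 2296 (45 left).
Aug has 31 days: +31 → Sep 1, 2296 (14 left).
+14 → Sep 15, 2296.

September 15, 2296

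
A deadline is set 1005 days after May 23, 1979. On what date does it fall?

February 21, 1982

+366 (one year; includes Feb 29, 1980) → May 23, 1980 (639 left).
+365 (one year) → May 23, 1981 (274 left).
May has 31 days: +9 → Jun 1, 1981 (265 left).
Jun has 30 days: +30 → Jul 1, 1981 (235 left).
Jul has 31 days: +31 → Aug 1, 1981 (204 left).
Aug has 31 days: +31 → Sep 1, 1981 (173 left).
Sep has 30 days: +30 → Oct 1, 1981 (143 left).
Oct has 31 days: +31 → Nov 1, 1981 (112 left).
Nov has 30 days: +30 → Dec 1, 1981 (82 left).
Dec has 31 days: +31 → Jan 1, 1982 (51 left).
Jan has 31 days: +31 → Feb 1, 1982 (20 left).
+20 → Feb 21, 1982.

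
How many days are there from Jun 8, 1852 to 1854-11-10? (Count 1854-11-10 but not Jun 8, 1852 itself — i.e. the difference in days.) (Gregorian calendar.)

885

Jun 8, 1852 → Jun 8, 1853: 365 days.
Jun 8, 1853 → Jun 8, 1854: 365 days.
Jun 8, 1854 → Jul 8, 1854: 30 days (June has 30).
Jul 8, 1854 → Aug 8, 1854: 31 days (July has 31).
Aug 8, 1854 → Sep 8, 1854: 31 days (August has 31).
Sep 8, 1854 → Oct 8, 1854: 30 days (September has 30).
Oct 8, 1854 → Nov 8, 1854: 31 days (October has 31).
Nov 8, 1854 → Nov 10, 1854: 2 days.
Total: 885 days.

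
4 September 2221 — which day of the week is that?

Tuesday

Doomsday rule: the anchor day for the 2200s is Friday. For year 21: 21÷12 = 1 r 9, and 9÷4 = 2, so 1+9+2 = 12.
Friday + 12 ≡ Wednesday — that's 2221's doomsday.
In September the doomsday date is Sep 5.
Sep 4 is 1 day before Sep 5; 1 mod 7 = 1, so Wednesday − 1 = Tuesday.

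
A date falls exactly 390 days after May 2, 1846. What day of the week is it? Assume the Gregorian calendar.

Thursday

First find the weekday of May 2, 1846. Doomsday rule: the anchor day for the 1800s is Friday. For year 46: 46÷12 = 3 r 10, and 10÷4 = 2, so 3+10+2 = 15.
Friday + 15 ≡ Saturday — that's 1846's doomsday.
In May the doomsday date is May 9.
May 2 is 7 days before May 9; 7 mod 7 = 0, so Saturday − 0 = Saturday.
390 mod 7 = 5, so 390 days after a Saturday is Saturday + 5 = Thursday.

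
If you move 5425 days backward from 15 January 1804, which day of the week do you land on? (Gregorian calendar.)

Sunday

First find the weekday of Jan 15, 1804. Doomsday rule: the anchor day for the 1800s is Friday. For year 04: 4÷12 = 0 r 4, and 4÷4 = 1, so 0+4+1 = 5.
Friday + 5 ≡ Wednesday — that's 1804's doomsday.
In January the doomsday date is Jan 4 (1804 is a leap year (divisible by 4)).
Jan 15 is 11 days after Jan 4; 11 mod 7 = 4, so Wednesday + 4 = Sunday.
5425 mod 7 = 0, so 5425 days before a Sunday is Sunday − 0 = Sunday.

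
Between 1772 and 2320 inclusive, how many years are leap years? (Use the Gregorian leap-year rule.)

133

Multiples of 4 in [1772,2320]: 138.
Of those, multiples of 100: 6 (not leap unless ÷400).
Multiples of 400: 1.
Leap years = 138 − 6 + 1 = 133.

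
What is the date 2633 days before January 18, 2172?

November 2, 2164

−365 (one year) → Jan 18, 2171 (2268 left).
−365 (one year) → Jan 18, 2170 (1903 left).
−365 (one year) → Jan 18, 2169 (1538 left).
−366 (one year; includes Feb 29, 2168) → Jan 18, 2168 (1172 left).
−365 (one year) → Jan 18, 2167 (807 left).
−365 (one year) → Jan 18, 2166 (442 left).
−365 (one year) → Jan 18, 2165 (77 left).
−18 → Dec 31, 2164 (end of Dec, 31 days; 59 left).
−31 → Nov 30, 2164 (end of Nov, 30 days; 28 left).
−28 → Nov 2, 2164.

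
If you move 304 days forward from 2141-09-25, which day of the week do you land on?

Thursday

Sep 25, 2141 is a Monday.
304 mod 7 = 3, so 304 days after a Monday is Monday + 3 = Thursday.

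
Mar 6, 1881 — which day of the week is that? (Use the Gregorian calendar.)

Doomsday rule: the anchor day for the 1800s is Friday. For year 81: 81÷12 = 6 r 9, and 9÷4 = 2, so 6+9+2 = 17.
Friday + 17 ≡ Monday — that's 1881's doomsday.
In March the doomsday date is Mar 14.
Mar 6 is 8 days before Mar 14; 8 mod 7 = 1, so Monday − 1 = Sunday.

Sunday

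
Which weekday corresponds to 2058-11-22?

Friday

Doomsday rule: the anchor day for the 2000s is Tuesday. For year 58: 58÷12 = 4 r 10, and 10÷4 = 2, so 4+10+2 = 16.
Tuesday + 16 ≡ Thursday — that's 2058's doomsday.
In November the doomsday date is Nov 7.
Nov 22 is 15 days after Nov 7; 15 mod 7 = 1, so Thursday + 1 = Friday.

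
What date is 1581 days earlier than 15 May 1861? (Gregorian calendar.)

January 15, 1857

−365 (one year) → May 15, 1860 (1216 left).
−366 (one year; includes Feb 29, 1860) → May 15, 1859 (850 left).
−365 (one year) → May 15, 1858 (485 left).
−365 (one year) → May 15, 1857 (120 left).
−15 → Apr 30, 1857 (end of Apr, 30 days; 105 left).
−30 → Mar 31, 1857 (end of Mar, 31 days; 75 left).
−31 → Feb 28, 1857 (end of Feb, 28 days; 44 left).
−28 → Jan 31, 1857 (end of Jan, 31 days; 16 left).
−16 → Jan 15, 1857.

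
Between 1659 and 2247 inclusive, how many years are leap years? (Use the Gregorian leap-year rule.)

Multiples of 4 in [1659,2247]: 147.
Of those, multiples of 100: 6 (not leap unless ÷400).
Multiples of 400: 1.
Leap years = 147 − 6 + 1 = 142.

142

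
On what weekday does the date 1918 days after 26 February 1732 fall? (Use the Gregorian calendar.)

Tuesday

First find the weekday of Feb 26, 1732. Doomsday rule: the anchor day for the 1700s is Sunday. For year 32: 32÷12 = 2 r 8, and 8÷4 = 2, so 2+8+2 = 12.
Sunday + 12 ≡ Friday — that's 1732's doomsday.
In February the doomsday date is Feb 29 (1732 is a leap year (divisible by 4)).
Feb 26 is 3 days before Feb 29; 3 mod 7 = 3, so Friday − 3 = Tuesday.
1918 mod 7 = 0, so 1918 days after a Tuesday is Tuesday + 0 = Tuesday.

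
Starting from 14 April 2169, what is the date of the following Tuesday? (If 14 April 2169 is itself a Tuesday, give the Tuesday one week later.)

April 18, 2169

Apr 14, 2169 is a Friday.
From Friday to the next Tuesday is 4 days.
Apr 14, 2169 + 4 = Apr 18, 2169.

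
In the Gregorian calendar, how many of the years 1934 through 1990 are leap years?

14

Multiples of 4 in [1934,1990]: 14.
Of those, multiples of 100: 0 (not leap unless ÷400).
Multiples of 400: 0.
Leap years = 14 − 0 + 0 = 14.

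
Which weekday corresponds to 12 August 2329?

Monday

Doomsday rule: the anchor day for the 2300s is Wednesday. For year 29: 29÷12 = 2 r 5, and 5÷4 = 1, so 2+5+1 = 8.
Wednesday + 8 ≡ Thursday — that's 2329's doomsday.
In August the doomsday date is Aug 8.
Aug 12 is 4 days after Aug 8; 4 mod 7 = 4, so Thursday + 4 = Monday.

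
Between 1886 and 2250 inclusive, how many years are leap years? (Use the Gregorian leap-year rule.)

88

Multiples of 4 in [1886,2250]: 91.
Of those, multiples of 100: 4 (not leap unless ÷400).
Multiples of 400: 1.
Leap years = 91 − 4 + 1 = 88.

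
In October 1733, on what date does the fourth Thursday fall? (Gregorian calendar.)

October 22, 1733

October 1, 1733 is a Thursday.
The first Thursday is therefore October 1 (same day).
The fourth Thursday is 1 + 3×7 = October 22.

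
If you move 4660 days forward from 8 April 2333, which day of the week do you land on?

First find the weekday of Apr 8, 2333. Doomsday rule: the anchor day for the 2300s is Wednesday. For year 33: 33÷12 = 2 r 9, and 9÷4 = 2, so 2+9+2 = 13.
Wednesday + 13 ≡ Tuesday — that's 2333's doomsday.
In April the doomsday date is Apr 4.
Apr 8 is 4 days after Apr 4; 4 mod 7 = 4, so Tuesday + 4 = Saturday.
4660 mod 7 = 5, so 4660 days after a Saturday is Saturday + 5 = Thursday.

Thursday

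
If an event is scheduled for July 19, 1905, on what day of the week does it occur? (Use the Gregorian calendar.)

Wednesday

January 1, 1905 is a Sunday.
Jan 1, 1905 → Feb 1, 1905: 31 days (January has 31).
Feb 1, 1905 → Mar 1, 1905: 28 days (February has 28).
Mar 1, 1905 → Apr 1, 1905: 31 days (March has 31).
Apr 1, 1905 → May 1, 1905: 30 days (April has 30).
May 1, 1905 → Jun 1, 1905: 31 days (May has 31).
Jun 1, 1905 → Jul 1, 1905: 30 days (June has 30).
Jul 1, 1905 → Jul 19, 1905: 18 days.
Total: 199 days.
199 mod 7 = 3, so Sunday + 3 = Wednesday.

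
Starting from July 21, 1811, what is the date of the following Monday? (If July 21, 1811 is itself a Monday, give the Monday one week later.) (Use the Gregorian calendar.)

July 22, 1811

Jul 21, 1811 is a Sunday.
From Sunday to the next Monday is 1 day.
Jul 21, 1811 + 1 = Jul 22, 1811.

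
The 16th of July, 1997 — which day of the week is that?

January 1, 1997 is a Wednesday.
Jan 1, 1997 → Feb 1, 1997: 31 days (January has 31).
Feb 1, 1997 → Mar 1, 1997: 28 days (February has 28).
Mar 1, 1997 → Apr 1, 1997: 31 days (March has 31).
Apr 1, 1997 → May 1, 1997: 30 days (April has 30).
May 1, 1997 → Jun 1, 1997: 31 days (May has 31).
Jun 1, 1997 → Jul 1, 1997: 30 days (June has 30).
Jul 1, 1997 → Jul 16, 1997: 15 days.
Total: 196 days.
196 mod 7 = 0, so Wednesday + 0 = Wednesday.

Wednesday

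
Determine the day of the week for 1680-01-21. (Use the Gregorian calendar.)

Doomsday rule: the anchor day for the 1600s is Tuesday. For year 80: 80÷12 = 6 r 8, and 8÷4 = 2, so 6+8+2 = 16.
Tuesday + 16 ≡ Thursday — that's 1680's doomsday.
In January the doomsday date is Jan 4 (1680 is a leap year (divisible by 4)).
Jan 21 is 17 days after Jan 4; 17 mod 7 = 3, so Thursday + 3 = Sunday.

Sunday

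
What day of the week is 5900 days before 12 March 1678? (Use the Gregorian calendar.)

Sunday

Mar 12, 1678 is a Saturday.
5900 mod 7 = 6, so 5900 days before a Saturday is Saturday − 6 = Sunday.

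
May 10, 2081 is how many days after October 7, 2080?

215

Oct 7, 2080 → Nov 7, 2080: 31 days (October has 31).
Nov 7, 2080 → Dec 7, 2080: 30 days (November has 30).
Dec 7, 2080 → Jan 7, 2081: 31 days (December has 31).
Jan 7, 2081 → Feb 7, 2081: 31 days (January has 31).
Feb 7, 2081 → Mar 7, 2081: 28 days (February has 28).
Mar 7, 2081 → Apr 7, 2081: 31 days (March has 31).
Apr 7, 2081 → May 7, 2081: 30 days (April has 30).
May 7, 2081 → May 10, 2081: 3 days.
Total: 215 days.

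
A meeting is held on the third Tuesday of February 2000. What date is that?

February 15, 2000

February 1, 2000 is a Tuesday.
The first Tuesday is therefore February 1 (same day).
The third Tuesday is 1 + 2×7 = February 15.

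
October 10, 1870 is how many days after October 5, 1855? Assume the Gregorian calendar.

Oct 5, 1855 → Oct 5, 1856: 366 days (Feb 29, 1856 is in that span).
Oct 5, 1856 → Oct 5, 1857: 365 days.
Oct 5, 1857 → Oct 5, 1858: 365 days.
Oct 5, 1858 → Oct 5, 1859: 365 days.
Oct 5, 1859 → Oct 5, 1860: 366 days (Feb 29, 1860 is in that span).
Oct 5, 1860 → Oct 5, 1861: 365 days.
Oct 5, 1861 → Oct 5, 1862: 365 days.
Oct 5, 1862 → Oct 5, 1863: 365 days.
Oct 5, 1863 → Oct 5, 1864: 366 days (Feb 29, 1864 is in that span).
Oct 5, 1864 → Oct 5, 1865: 365 days.
Oct 5, 1865 → Oct 5, 1866: 365 days.
Oct 5, 1866 → Oct 5, 1867: 365 days.
Oct 5, 1867 → Oct 5, 1868: 366 days (Feb 29, 1868 is in that span).
Oct 5, 1868 → Oct 5, 1869: 365 days.
Oct 5, 1869 → Nov 5, 1869: 31 days (October has 31).
Nov 5, 1869 → Dec 5, 1869: 30 days (November has 30).
Dec 5, 1869 → Jan 5, 1870: 31 days (December has 31).
Jan 5, 1870 → Feb 5, 1870: 31 days (January has 31).
Feb 5, 1870 → Mar 5, 1870: 28 days (February has 28).
Mar 5, 1870 → Apr 5, 1870: 31 days (March has 31).
Apr 5, 1870 → May 5, 1870: 30 days (April has 30).
May 5, 1870 → Jun 5, 1870: 31 days (May has 31).
Jun 5, 1870 → Jul 5, 1870: 30 days (June has 30).
Jul 5, 1870 → Aug 5, 1870: 31 days (July has 31).
Aug 5, 1870 → Sep 5, 1870: 31 days (August has 31).
Sep 5, 1870 → Oct 5, 1870: 30 days (September has 30).
Oct 5, 1870 → Oct 10, 1870: 5 days.
Total: 5484 days.

5484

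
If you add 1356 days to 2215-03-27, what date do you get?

December 12, 2218

+366 (one year; includes Feb 29, 2216) → Mar 27, 2216 (990 left).
+365 (one year) → Mar 27, 2217 (625 left).
+365 (one year) → Mar 27, 2218 (260 left).
Mar has 31 days: +5 → Apr 1, 2218 (255 left).
Apr has 30 days: +30 → May 1, 2218 (225 left).
May has 31 days: +31 → Jun 1, 2218 (194 left).
Jun has 30 days: +30 → Jul 1, 2218 (164 left).
Jul has 31 days: +31 → Aug 1, 2218 (133 left).
Aug has 31 days: +31 → Sep 1, 2218 (102 left).
Sep has 30 days: +30 → Oct 1, 2218 (72 left).
Oct has 31 days: +31 → Nov 1, 2218 (41 left).
Nov has 30 days: +30 → Dec 1, 2218 (11 left).
+11 → Dec 12, 2218.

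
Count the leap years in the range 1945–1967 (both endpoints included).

5

Multiples of 4 in [1945,1967]: 5.
Of those, multiples of 100: 0 (not leap unless ÷400).
Multiples of 400: 0.
Leap years = 5 − 0 + 0 = 5.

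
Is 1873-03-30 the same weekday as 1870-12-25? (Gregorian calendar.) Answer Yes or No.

Yes

From Dec 25, 1870 to Mar 30, 1873 is 826 days.
826 mod 7 = 0, so they are the same weekday.
(Dec 25, 1870 is a Sunday; Mar 30, 1873 is a Sunday.)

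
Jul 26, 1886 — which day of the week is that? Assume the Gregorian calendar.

Doomsday rule: the anchor day for the 1800s is Friday. For year 86: 86÷12 = 7 r 2, and 2÷4 = 0, so 7+2+0 = 9.
Friday + 9 ≡ Sunday — that's 1886's doomsday.
In July the doomsday date is Jul 11.
Jul 26 is 15 days after Jul 11; 15 mod 7 = 1, so Sunday + 1 = Monday.

Monday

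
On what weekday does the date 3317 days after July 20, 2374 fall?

Friday

Jul 20, 2374 is a Saturday.
3317 mod 7 = 6, so 3317 days after a Saturday is Saturday + 6 = Friday.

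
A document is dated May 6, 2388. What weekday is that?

Friday

Doomsday rule: the anchor day for the 2300s is Wednesday. For year 88: 88÷12 = 7 r 4, and 4÷4 = 1, so 7+4+1 = 12.
Wednesday + 12 ≡ Monday — that's 2388's doomsday.
In May the doomsday date is May 9.
May 6 is 3 days before May 9; 3 mod 7 = 3, so Monday − 3 = Friday.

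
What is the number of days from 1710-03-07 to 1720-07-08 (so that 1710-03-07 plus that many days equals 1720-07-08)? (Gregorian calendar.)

3776

Mar 7, 1710 → Mar 7, 1711: 365 days.
Mar 7, 1711 → Mar 7, 1712: 366 days (Feb 29, 1712 is in that span).
Mar 7, 1712 → Mar 7, 1713: 365 days.
Mar 7, 1713 → Mar 7, 1714: 365 days.
Mar 7, 1714 → Mar 7, 1715: 365 days.
Mar 7, 1715 → Mar 7, 1716: 366 days (Feb 29, 1716 is in that span).
Mar 7, 1716 → Mar 7, 1717: 365 days.
Mar 7, 1717 → Mar 7, 1718: 365 days.
Mar 7, 1718 → Mar 7, 1719: 365 days.
Mar 7, 1719 → Mar 7, 1720: 366 days (Feb 29, 1720 is in that span).
Mar 7, 1720 → Apr 7, 1720: 31 days (March has 31).
Apr 7, 1720 → May 7, 1720: 30 days (April has 30).
May 7, 1720 → Jun 7, 1720: 31 days (May has 31).
Jun 7, 1720 → Jul 7, 1720: 30 days (June has 30).
Jul 7, 1720 → Jul 8, 1720: 1 days.
Total: 3776 days.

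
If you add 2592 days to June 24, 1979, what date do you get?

July 29, 1986

+366 (one year; includes Feb 29, 1980) → Jun 24, 1980 (2226 left).
+365 (one year) → Jun 24, 1981 (1861 left).
+365 (one year) → Jun 24, 1982 (1496 left).
+365 (one year) → Jun 24, 1983 (1131 left).
+366 (one year; includes Feb 29, 1984) → Jun 24, 1984 (765 left).
+365 (one year) → Jun 24, 1985 (400 left).
Jun has 30 days: +7 → Jul 1, 1985 (393 left).
Jul has 31 days: +31 → Aug 1, 1985 (362 left).
Aug has 31 days: +31 → Sep 1, 1985 (331 left).
Sep has 30 days: +30 → Oct 1, 1985 (301 left).
Oct has 31 days: +31 → Nov 1, 1985 (270 left).
Nov has 30 days: +30 → Dec 1, 1985 (240 left).
Dec has 31 days: +31 → Jan 1, 1986 (209 left).
Jan has 31 days: +31 → Feb 1, 1986 (178 left).
Feb has 28 days: +28 → Mar 1, 1986 (150 left).
Mar has 31 days: +31 → Apr 1, 1986 (119 left).
Apr has 30 days: +30 → May 1, 1986 (89 left).
May has 31 days: +31 → Jun 1, 1986 (58 left).
Jun has 30 days: +30 → Jul 1, 1986 (28 left).
+28 → Jul 29, 1986.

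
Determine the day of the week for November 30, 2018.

Doomsday rule: the anchor day for the 2000s is Tuesday. For year 18: 18÷12 = 1 r 6, and 6÷4 = 1, so 1+6+1 = 8.
Tuesday + 8 ≡ Wednesday — that's 2018's doomsday.
In November the doomsday date is Nov 7.
Nov 30 is 23 days after Nov 7; 23 mod 7 = 2, so Wednesday + 2 = Friday.

Friday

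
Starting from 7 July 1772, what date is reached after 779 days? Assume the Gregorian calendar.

+365 (one year) → Jul 7, 1773 (414 left).
+365 (one year) → Jul 7, 1774 (49 left).
Jul has 31 days: +25 → Aug 1, 1774 (24 left).
+24 → Aug 25, 1774.

August 25, 1774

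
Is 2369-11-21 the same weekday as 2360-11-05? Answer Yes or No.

No

From Nov 5, 2360 to Nov 21, 2369 is 3303 days.
3303 mod 7 = 6, so they are different weekdays.
(Nov 5, 2360 is a Saturday; Nov 21, 2369 is a Friday.)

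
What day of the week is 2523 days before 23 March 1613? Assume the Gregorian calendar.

Mar 23, 1613 is a Saturday.
2523 mod 7 = 3, so 2523 days before a Saturday is Saturday − 3 = Wednesday.

Wednesday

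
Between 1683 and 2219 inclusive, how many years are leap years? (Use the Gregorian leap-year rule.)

129

Multiples of 4 in [1683,2219]: 134.
Of those, multiples of 100: 6 (not leap unless ÷400).
Multiples of 400: 1.
Leap years = 134 − 6 + 1 = 129.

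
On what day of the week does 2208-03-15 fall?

Tuesday

Doomsday rule: the anchor day for the 2200s is Friday. For year 08: 8÷12 = 0 r 8, and 8÷4 = 2, so 0+8+2 = 10.
Friday + 10 ≡ Monday — that's 2208's doomsday.
In March the doomsday date is Mar 14.
Mar 15 is 1 day after Mar 14; 1 mod 7 = 1, so Monday + 1 = Tuesday.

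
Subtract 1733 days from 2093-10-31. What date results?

−365 (one year) → Oct 31, 2092 (1368 left).
−366 (one year; includes Feb 29, 2092) → Oct 31, 2091 (1002 left).
−365 (one year) → Oct 31, 2090 (637 left).
−365 (one year) → Oct 31, 2089 (272 left).
−31 → Sep 30, 2089 (end of Sep, 30 days; 241 left).
−30 → Aug 31, 2089 (end of Aug, 31 days; 211 left).
−31 → Jul 31, 2089 (end of Jul, 31 days; 180 left).
−31 → Jun 30, 2089 (end of Jun, 30 days; 149 left).
−30 → May 31, 2089 (end of May, 31 days; 119 left).
−31 → Apr 30, 2089 (end of Apr, 30 days; 88 left).
−30 → Mar 31, 2089 (end of Mar, 31 days; 58 left).
−31 → Feb 28, 2089 (end of Feb, 28 days; 27 left).
−27 → Feb 1, 2089.

February 1, 2089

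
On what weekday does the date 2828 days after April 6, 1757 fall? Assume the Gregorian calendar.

First find the weekday of Apr 6, 1757. Doomsday rule: the anchor day for the 1700s is Sunday. For year 57: 57÷12 = 4 r 9, and 9÷4 = 2, so 4+9+2 = 15.
Sunday + 15 ≡ Monday — that's 1757's doomsday.
In April the doomsday date is Apr 4.
Apr 6 is 2 days after Apr 4; 2 mod 7 = 2, so Monday + 2 = Wednesday.
2828 mod 7 = 0, so 2828 days after a Wednesday is Wednesday + 0 = Wednesday.

Wednesday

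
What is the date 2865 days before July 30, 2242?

September 25, 2234

−365 (one year) → Jul 30, 2241 (2500 left).
−365 (one year) → Jul 30, 2240 (2135 left).
−366 (one year; includes Feb 29, 2240) → Jul 30, 2239 (1769 left).
−365 (one year) → Jul 30, 2238 (1404 left).
−365 (one year) → Jul 30, 2237 (1039 left).
−365 (one year) → Jul 30, 2236 (674 left).
−366 (one year; includes Feb 29, 2236) → Jul 30, 2235 (308 left).
−30 → Jun 30, 2235 (end of Jun, 30 days; 278 left).
−30 → May 31, 2235 (end of May, 31 days; 248 left).
−31 → Apr 30, 2235 (end of Apr, 30 days; 217 left).
−30 → Mar 31, 2235 (end of Mar, 31 days; 187 left).
−31 → Feb 28, 2235 (end of Feb, 28 days; 156 left).
−28 → Jan 31, 2235 (end of Jan, 31 days; 128 left).
−31 → Dec 31, 2234 (end of Dec, 31 days; 97 left).
−31 → Nov 30, 2234 (end of Nov, 30 days; 66 left).
−30 → Oct 31, 2234 (end of Oct, 31 days; 36 left).
−31 → Sep 30, 2234 (end of Sep, 30 days; 5 left).
−5 → Sep 25, 2234.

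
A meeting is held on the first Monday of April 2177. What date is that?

April 1, 2177 is a Tuesday.
The first Monday is therefore April 7 (6 days later).

April 7, 2177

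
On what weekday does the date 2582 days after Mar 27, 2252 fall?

Friday

First find the weekday of Mar 27, 2252. Doomsday rule: the anchor day for the 2200s is Friday. For year 52: 52÷12 = 4 r 4, and 4÷4 = 1, so 4+4+1 = 9.
Friday + 9 ≡ Sunday — that's 2252's doomsday.
In March the doomsday date is Mar 14.
Mar 27 is 13 days after Mar 14; 13 mod 7 = 6, so Sunday + 6 = Saturday.
2582 mod 7 = 6, so 2582 days after a Saturday is Saturday + 6 = Friday.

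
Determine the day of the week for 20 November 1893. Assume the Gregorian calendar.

Doomsday rule: the anchor day for the 1800s is Friday. For year 93: 93÷12 = 7 r 9, and 9÷4 = 2, so 7+9+2 = 18.
Friday + 18 ≡ Tuesday — that's 1893's doomsday.
In November the doomsday date is Nov 7.
Nov 20 is 13 days after Nov 7; 13 mod 7 = 6, so Tuesday + 6 = Monday.

Monday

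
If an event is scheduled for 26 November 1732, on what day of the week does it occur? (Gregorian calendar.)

Doomsday rule: the anchor day for the 1700s is Sunday. For year 32: 32÷12 = 2 r 8, and 8÷4 = 2, so 2+8+2 = 12.
Sunday + 12 ≡ Friday — that's 1732's doomsday.
In November the doomsday date is Nov 7.
Nov 26 is 19 days after Nov 7; 19 mod 7 = 5, so Friday + 5 = Wednesday.

Wednesday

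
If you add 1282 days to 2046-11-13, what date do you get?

May 18, 2050

+365 (one year) → Nov 13, 2047 (917 left).
+366 (one year; includes Feb 29, 2048) → Nov 13, 2048 (551 left).
+365 (one year) → Nov 13, 2049 (186 left).
Nov has 30 days: +18 → Dec 1, 2049 (168 left).
Dec has 31 days: +31 → Jan 1, 2050 (137 left).
Jan has 31 days: +31 → Feb 1, 2050 (106 left).
Feb has 28 days: +28 → Mar 1, 2050 (78 left).
Mar has 31 days: +31 → Apr 1, 2050 (47 left).
Apr has 30 days: +30 → May 1, 2050 (17 left).
+17 → May 18, 2050.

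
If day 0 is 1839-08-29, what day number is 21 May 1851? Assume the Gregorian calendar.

Aug 29, 1839 → Aug 29, 1840: 366 days (Feb 29, 1840 is in that span).
Aug 29, 1840 → Aug 29, 1841: 365 days.
Aug 29, 1841 → Aug 29, 1842: 365 days.
Aug 29, 1842 → Aug 29, 1843: 365 days.
Aug 29, 1843 → Aug 29, 1844: 366 days (Feb 29, 1844 is in that span).
Aug 29, 1844 → Aug 29, 1845: 365 days.
Aug 29, 1845 → Aug 29, 1846: 365 days.
Aug 29, 1846 → Aug 29, 1847: 365 days.
Aug 29, 1847 → Aug 29, 1848: 366 days (Feb 29, 1848 is in that span).
Aug 29, 1848 → Aug 29, 1849: 365 days.
Aug 29, 1849 → Aug 29, 1850: 365 days.
Aug 29, 1850 → Sep 29, 1850: 31 days (August has 31).
Sep 29, 1850 → Oct 29, 1850: 30 days (September has 30).
Oct 29, 1850 → Nov 29, 1850: 31 days (October has 31).
Nov 29, 1850 → Dec 29, 1850: 30 days (November has 30).
Dec 29, 1850 → Jan 29, 1851: 31 days (December has 31).
Jan 29, 1851 → Feb 28, 1851: 30 days (January has 31).
Feb 28, 1851 → Mar 28, 1851: 28 days (February has 28).
Mar 28, 1851 → Apr 28, 1851: 31 days (March has 31).
Apr 28, 1851 → May 21, 1851: 23 days.
Total: 4283 days.

4283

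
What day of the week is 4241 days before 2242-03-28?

Mar 28, 2242 is a Monday.
4241 mod 7 = 6, so 4241 days before a Monday is Monday − 6 = Tuesday.

Tuesday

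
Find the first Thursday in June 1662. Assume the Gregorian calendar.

June 1, 1662

June 1, 1662 is a Thursday.
The first Thursday is therefore June 1 (same day).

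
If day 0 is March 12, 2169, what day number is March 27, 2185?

Mar 12, 2169 → Mar 12, 2170: 365 days.
Mar 12, 2170 → Mar 12, 2171: 365 days.
Mar 12, 2171 → Mar 12, 2172: 366 days (Feb 29, 2172 is in that span).
Mar 12, 2172 → Mar 12, 2173: 365 days.
Mar 12, 2173 → Mar 12, 2174: 365 days.
Mar 12, 2174 → Mar 12, 2175: 365 days.
Mar 12, 2175 → Mar 12, 2176: 366 days (Feb 29, 2176 is in that span).
Mar 12, 2176 → Mar 12, 2177: 365 days.
Mar 12, 2177 → Mar 12, 2178: 365 days.
Mar 12, 2178 → Mar 12, 2179: 365 days.
Mar 12, 2179 → Mar 12, 2180: 366 days (Feb 29, 2180 is in that span).
Mar 12, 2180 → Mar 12, 2181: 365 days.
Mar 12, 2181 → Mar 12, 2182: 365 days.
Mar 12, 2182 → Mar 12, 2183: 365 days.
Mar 12, 2183 → Mar 12, 2184: 366 days (Feb 29, 2184 is in that span).
Mar 12, 2184 → Apr 12, 2184: 31 days (March has 31).
Apr 12, 2184 → May 12, 2184: 30 days (April has 30).
May 12, 2184 → Jun 12, 2184: 31 days (May has 31).
Jun 12, 2184 → Jul 12, 2184: 30 days (June has 30).
Jul 12, 2184 → Aug 12, 2184: 31 days (July has 31).
Aug 12, 2184 → Sep 12, 2184: 31 days (August has 31).
Sep 12, 2184 → Oct 12, 2184: 30 days (September has 30).
Oct 12, 2184 → Nov 12, 2184: 31 days (October has 31).
Nov 12, 2184 → Dec 12, 2184: 30 days (November has 30).
Dec 12, 2184 → Jan 12, 2185: 31 days (December has 31).
Jan 12, 2185 → Feb 12, 2185: 31 days (January has 31).
Feb 12, 2185 → Mar 12, 2185: 28 days (February has 28).
Mar 12, 2185 → Mar 27, 2185: 15 days.
Total: 5859 days.

5859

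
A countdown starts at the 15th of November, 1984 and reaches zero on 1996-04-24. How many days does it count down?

Nov 15, 1984 → Nov 15, 1985: 365 days.
Nov 15, 1985 → Nov 15, 1986: 365 days.
Nov 15, 1986 → Nov 15, 1987: 365 days.
Nov 15, 1987 → Nov 15, 1988: 366 days (Feb 29, 1988 is in that span).
Nov 15, 1988 → Nov 15, 1989: 365 days.
Nov 15, 1989 → Nov 15, 1990: 365 days.
Nov 15, 1990 → Nov 15, 1991: 365 days.
Nov 15, 1991 → Nov 15, 1992: 366 days (Feb 29, 1992 is in that span).
Nov 15, 1992 → Nov 15, 1993: 365 days.
Nov 15, 1993 → Nov 15, 1994: 365 days.
Nov 15, 1994 → Nov 15, 1995: 365 days.
Nov 15, 1995 → Dec 15, 1995: 30 days (November has 30).
Dec 15, 1995 → Jan 15, 1996: 31 days (December has 31).
Jan 15, 1996 → Feb 15, 1996: 31 days (January has 31).
Feb 15, 1996 → Mar 15, 1996: 29 days (February has 29).
Mar 15, 1996 → Apr 15, 1996: 31 days (March has 31).
Apr 15, 1996 → Apr 24, 1996: 9 days.
Total: 4178 days.

4178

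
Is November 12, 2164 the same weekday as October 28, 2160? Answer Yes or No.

No

From Oct 28, 2160 to Nov 12, 2164 is 1476 days.
1476 mod 7 = 6, so they are different weekdays.
(Oct 28, 2160 is a Tuesday; Nov 12, 2164 is a Monday.)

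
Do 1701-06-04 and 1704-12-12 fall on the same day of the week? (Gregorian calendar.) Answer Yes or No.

From Jun 4, 1701 to Dec 12, 1704 is 1287 days.
1287 mod 7 = 6, so they are different weekdays.
(Jun 4, 1701 is a Saturday; Dec 12, 1704 is a Friday.)

No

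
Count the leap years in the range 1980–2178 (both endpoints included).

Multiples of 4 in [1980,2178]: 50.
Of those, multiples of 100: 2 (not leap unless ÷400).
Multiples of 400: 1.
Leap years = 50 − 2 + 1 = 49.

49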